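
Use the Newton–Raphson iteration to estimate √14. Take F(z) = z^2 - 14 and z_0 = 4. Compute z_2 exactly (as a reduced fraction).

449/120

F'(z) = 2z.
F(4) = 2, F'(4) = 8, so z_1 = 4 - 2/8 = 15/4.
F(15/4) = 1/16, F'(15/4) = 15/2, so z_2 = (15/4) - (1/16)/(15/2) = 449/120.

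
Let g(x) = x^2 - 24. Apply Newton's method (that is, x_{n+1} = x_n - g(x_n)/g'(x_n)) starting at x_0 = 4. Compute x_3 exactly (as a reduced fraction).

4801/980

g'(x) = 2x.
g(4) = -8, g'(4) = 8, so x_1 = 4 - (-8)/8 = 5.
g(5) = 1, g'(5) = 10, so x_2 = 5 - 1/10 = 49/10.
g(49/10) = 1/100, g'(49/10) = 49/5, so x_3 = (49/10) - (1/100)/(49/5) = 4801/980.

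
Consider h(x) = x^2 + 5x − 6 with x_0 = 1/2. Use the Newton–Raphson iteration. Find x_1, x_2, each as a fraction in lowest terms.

h'(x) = 2x + 5.
h(1/2) = −13/4, h'(1/2) = 6, so x_1 = (1/2) − (−13/4)/6 = 25/24.
h(25/24) = 169/576, h'(25/24) = 85/12, so x_2 = (25/24) − (169/576)/(85/12) = 4081/4080.

x_1 = 25/24, x_2 = 4081/4080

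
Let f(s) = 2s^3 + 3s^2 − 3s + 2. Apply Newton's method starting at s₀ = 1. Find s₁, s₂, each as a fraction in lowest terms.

s₁ = 5/9, s₂ = −283/1593

f'(s) = 6s^2 + 6s − 3.
f(1) = 4, f'(1) = 9, so s₁ = 1 − 4/9 = 5/9.
f(5/9) = 1168/729, f'(5/9) = 59/27, so s₂ = (5/9) − (1168/729)/(59/27) = −283/1593.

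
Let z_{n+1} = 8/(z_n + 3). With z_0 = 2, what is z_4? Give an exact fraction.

z_1 = 8/(2 + 3) = 8/5.
z_2 = 8/(8/5 + 3) = 40/23.
z_3 = 8/(40/23 + 3) = 184/109.
z_4 = 8/(184/109 + 3) = 872/511.

872/511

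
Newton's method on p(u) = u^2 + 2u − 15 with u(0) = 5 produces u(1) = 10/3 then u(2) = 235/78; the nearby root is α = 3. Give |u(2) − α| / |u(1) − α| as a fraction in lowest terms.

u(1) − α = 10/3 − 3 = 1/3, so |u(1) − α| = 1/3.
u(2) − α = 235/78 − 3 = 1/78, so |u(2) − α| = 1/78.
Ratio = (1/78) / (1/3) = 1/26.

1/26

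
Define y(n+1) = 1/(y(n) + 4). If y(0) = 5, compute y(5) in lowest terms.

665/2817

y(1) = 1/(5 + 4) = 1/9.
y(2) = 1/(1/9 + 4) = 9/37.
y(3) = 1/(9/37 + 4) = 37/157.
y(4) = 1/(37/157 + 4) = 157/665.
y(5) = 1/(157/665 + 4) = 665/2817.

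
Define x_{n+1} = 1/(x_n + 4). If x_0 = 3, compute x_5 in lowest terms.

521/2207

x_1 = 1/(3 + 4) = 1/7.
x_2 = 1/(1/7 + 4) = 7/29.
x_3 = 1/(7/29 + 4) = 29/123.
x_4 = 1/(29/123 + 4) = 123/521.
x_5 = 1/(123/521 + 4) = 521/2207.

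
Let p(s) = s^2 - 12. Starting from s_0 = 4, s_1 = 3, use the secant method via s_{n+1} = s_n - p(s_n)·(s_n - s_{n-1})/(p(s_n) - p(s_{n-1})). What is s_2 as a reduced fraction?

24/7

p(4) = 4, p(3) = -3. s_2 = 3 - (-3)·(3 - 4)/((-3) - 4) = 24/7.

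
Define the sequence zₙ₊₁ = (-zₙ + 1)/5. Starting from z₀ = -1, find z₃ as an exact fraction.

z₁ = (-(-1) + 1)/5 = 2/5.
z₂ = (-(2/5) + 1)/5 = 3/25.
z₃ = (-(3/25) + 1)/5 = 22/125.

22/125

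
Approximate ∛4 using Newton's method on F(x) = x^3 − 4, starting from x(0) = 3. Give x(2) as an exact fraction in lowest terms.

F'(x) = 3x^2.
F(3) = 23, F'(3) = 27, so x(1) = 3 − 23/27 = 58/27.
F(58/27) = 116380/19683, F'(58/27) = 3364/243, so x(2) = (58/27) − (116380/19683)/(3364/243) = 117239/68121.

117239/68121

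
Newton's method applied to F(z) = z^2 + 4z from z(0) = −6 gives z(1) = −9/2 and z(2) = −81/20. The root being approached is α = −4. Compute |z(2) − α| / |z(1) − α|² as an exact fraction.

z(1) − α = −9/2 − (−4) = −9/2 + 4 = −1/2, so |z(1) − α| = 1/2.
z(2) − α = −81/20 − (−4) = −81/20 + 4 = −1/20, so |z(2) − α| = 1/20.
|z(1) − α|² = 1/4.
Ratio = (1/20) / (1/4) = 1/5.

1/5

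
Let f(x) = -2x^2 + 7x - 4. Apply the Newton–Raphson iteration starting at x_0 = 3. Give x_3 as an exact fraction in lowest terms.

126428/45465

f'(x) = -4x + 7.
f(3) = -1, f'(3) = -5, so x_1 = 3 - (-1)/(-5) = 14/5.
f(14/5) = -2/25, f'(14/5) = -21/5, so x_2 = (14/5) - (-2/25)/(-21/5) = 292/105.
f(292/105) = -8/11025, f'(292/105) = -433/105, so x_3 = (292/105) - (-8/11025)/(-433/105) = 126428/45465.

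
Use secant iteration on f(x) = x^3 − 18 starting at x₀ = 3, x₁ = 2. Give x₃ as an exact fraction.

7377/2786

f(3) = 9, f(2) = −10. x₂ = 2 − (−10)·(2 − 3)/((−10) − 9) = 48/19.
f(2) = −10, f(48/19) = −12870/6859. x₃ = (48/19) − (−12870/6859)·((48/19) − 2)/((−12870/6859) − (−10)) = 7377/2786.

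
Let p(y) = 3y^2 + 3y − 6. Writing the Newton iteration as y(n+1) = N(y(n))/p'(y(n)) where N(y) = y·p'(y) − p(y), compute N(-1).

9

p'(y) = 6y + 3.
N(y) = y·p'(y) − p(y) = y·(6y + 3) − (3y^2 + 3y − 6) = 3y^2 + 6.
N(-1) = 9.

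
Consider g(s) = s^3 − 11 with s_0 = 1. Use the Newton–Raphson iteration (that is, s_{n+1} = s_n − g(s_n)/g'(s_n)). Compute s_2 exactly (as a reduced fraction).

4691/1521

g'(s) = 3s^2.
g(1) = −10, g'(1) = 3, so s_1 = 1 − (−10)/3 = 13/3.
g(13/3) = 1900/27, g'(13/3) = 169/3, so s_2 = (13/3) − (1900/27)/(169/3) = 4691/1521.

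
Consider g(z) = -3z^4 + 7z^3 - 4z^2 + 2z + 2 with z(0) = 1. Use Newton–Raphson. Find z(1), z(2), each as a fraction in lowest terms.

g'(z) = -12z^3 + 21z^2 - 8z + 2.
g(1) = 4, g'(1) = 3, so z(1) = 1 - 4/3 = -1/3.
g(-1/3) = 16/27, g'(-1/3) = 67/9, so z(2) = (-1/3) - (16/27)/(67/9) = -83/201.

z(1) = -1/3, z(2) = -83/201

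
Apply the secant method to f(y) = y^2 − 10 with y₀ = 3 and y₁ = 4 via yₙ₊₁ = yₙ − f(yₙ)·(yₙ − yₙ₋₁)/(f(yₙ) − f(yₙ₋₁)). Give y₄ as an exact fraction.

3488/1103

f(3) = −1, f(4) = 6. y₂ = 4 − 6·(4 − 3)/(6 − (−1)) = 22/7.
f(4) = 6, f(22/7) = −6/49. y₃ = (22/7) − (−6/49)·((22/7) − 4)/((−6/49) − 6) = 79/25.
f(22/7) = −6/49, f(79/25) = −9/625. y₄ = (79/25) − (−9/625)·((79/25) − (22/7))/((−9/625) − (−6/49)) = 3488/1103.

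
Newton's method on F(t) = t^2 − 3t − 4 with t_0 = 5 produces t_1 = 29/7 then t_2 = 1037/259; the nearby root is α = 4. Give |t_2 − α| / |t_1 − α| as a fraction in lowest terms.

1/37

t_1 − α = 29/7 − 4 = 1/7, so |t_1 − α| = 1/7.
t_2 − α = 1037/259 − 4 = 1/259, so |t_2 − α| = 1/259.
Ratio = (1/259) / (1/7) = 1/37.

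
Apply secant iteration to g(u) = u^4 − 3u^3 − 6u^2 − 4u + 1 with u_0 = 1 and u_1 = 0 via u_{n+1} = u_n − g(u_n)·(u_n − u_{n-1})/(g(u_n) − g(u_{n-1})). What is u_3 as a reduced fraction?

g(1) = −11, g(0) = 1. u_2 = 0 − 1·(0 − 1)/(1 − (−11)) = 1/12.
g(0) = 1, g(1/12) = 12925/20736. u_3 = (1/12) − (12925/20736)·((1/12) − 0)/((12925/20736) − 1) = 1728/7811.

1728/7811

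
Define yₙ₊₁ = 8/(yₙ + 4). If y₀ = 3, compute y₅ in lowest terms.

y₁ = 8/(3 + 4) = 8/7.
y₂ = 8/(8/7 + 4) = 14/9.
y₃ = 8/(14/9 + 4) = 36/25.
y₄ = 8/(36/25 + 4) = 25/17.
y₅ = 8/(25/17 + 4) = 136/93.

136/93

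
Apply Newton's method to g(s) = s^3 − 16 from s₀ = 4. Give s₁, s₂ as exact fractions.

s₁ = 3, s₂ = 70/27

g'(s) = 3s^2.
g(4) = 48, g'(4) = 48, so s₁ = 4 − 48/48 = 3.
g(3) = 11, g'(3) = 27, so s₂ = 3 − 11/27 = 70/27.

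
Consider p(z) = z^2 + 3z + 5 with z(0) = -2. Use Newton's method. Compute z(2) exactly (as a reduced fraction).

p'(z) = 2z + 3.
p(-2) = 3, p'(-2) = -1, so z(1) = (-2) - 3/(-1) = 1.
p(1) = 9, p'(1) = 5, so z(2) = 1 - 9/5 = -4/5.

-4/5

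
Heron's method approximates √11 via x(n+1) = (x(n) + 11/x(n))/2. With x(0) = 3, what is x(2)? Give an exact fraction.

x(1) = (3 + 11/3)/2 = 10/3.
x(2) = (10/3 + 11/(10/3))/2 = 199/60.

199/60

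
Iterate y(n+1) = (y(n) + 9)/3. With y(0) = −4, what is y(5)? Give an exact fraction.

1085/243

y(1) = ((−4) + 9)/3 = 5/3.
y(2) = ((5/3) + 9)/3 = 32/9.
y(3) = ((32/9) + 9)/3 = 113/27.
y(4) = ((113/27) + 9)/3 = 356/81.
y(5) = ((356/81) + 9)/3 = 1085/243.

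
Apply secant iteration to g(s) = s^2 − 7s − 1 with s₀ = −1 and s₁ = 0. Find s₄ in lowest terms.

−464/3313

g(−1) = 7, g(0) = −1. s₂ = 0 − (−1)·(0 − (−1))/((−1) − 7) = −1/8.
g(0) = −1, g(−1/8) = −7/64. s₃ = (−1/8) − (−7/64)·((−1/8) − 0)/((−7/64) − (−1)) = −8/57.
g(−1/8) = −7/64, g(−8/57) = 7/3249. s₄ = (−8/57) − (7/3249)·((−8/57) − (−1/8))/((7/3249) − (−7/64)) = −464/3313.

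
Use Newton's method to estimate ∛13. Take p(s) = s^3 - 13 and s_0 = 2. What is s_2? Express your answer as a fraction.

p'(s) = 3s^2.
p(2) = -5, p'(2) = 12, so s_1 = 2 - (-5)/12 = 29/12.
p(29/12) = 1925/1728, p'(29/12) = 841/48, so s_2 = (29/12) - (1925/1728)/(841/48) = 35621/15138.

35621/15138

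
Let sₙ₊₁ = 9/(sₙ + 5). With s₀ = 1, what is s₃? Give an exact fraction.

s₁ = 9/(1 + 5) = 3/2.
s₂ = 9/(3/2 + 5) = 18/13.
s₃ = 9/(18/13 + 5) = 117/83.

117/83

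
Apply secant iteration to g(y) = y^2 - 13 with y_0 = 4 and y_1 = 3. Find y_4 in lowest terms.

g(4) = 3, g(3) = -4. y_2 = 3 - (-4)·(3 - 4)/((-4) - 3) = 25/7.
g(3) = -4, g(25/7) = -12/49. y_3 = (25/7) - (-12/49)·((25/7) - 3)/((-12/49) - (-4)) = 83/23.
g(25/7) = -12/49, g(83/23) = 12/529. y_4 = (83/23) - (12/529)·((83/23) - (25/7))/((12/529) - (-12/49)) = 1042/289.

1042/289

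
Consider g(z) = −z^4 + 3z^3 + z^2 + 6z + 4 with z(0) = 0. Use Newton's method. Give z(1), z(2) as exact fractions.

z(1) = −2/3, z(2) = −80/133

g'(z) = −4z^3 + 9z^2 + 2z + 6.
g(0) = 4, g'(0) = 6, so z(1) = 0 − 4/6 = −2/3.
g(−2/3) = −52/81, g'(−2/3) = 266/27, so z(2) = (−2/3) − (−52/81)/(266/27) = −80/133.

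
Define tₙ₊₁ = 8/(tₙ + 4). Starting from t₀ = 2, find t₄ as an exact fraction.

t₁ = 8/(2 + 4) = 4/3.
t₂ = 8/(4/3 + 4) = 3/2.
t₃ = 8/(3/2 + 4) = 16/11.
t₄ = 8/(16/11 + 4) = 22/15.

22/15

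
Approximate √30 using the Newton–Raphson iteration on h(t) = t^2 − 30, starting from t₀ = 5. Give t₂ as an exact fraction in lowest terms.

241/44

h'(t) = 2t.
h(5) = −5, h'(5) = 10, so t₁ = 5 − (−5)/10 = 11/2.
h(11/2) = 1/4, h'(11/2) = 11, so t₂ = (11/2) − (1/4)/11 = 241/44.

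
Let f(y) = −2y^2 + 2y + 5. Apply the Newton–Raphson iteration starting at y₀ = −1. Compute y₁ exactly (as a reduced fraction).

f'(y) = −4y + 2.
f(−1) = 1, f'(−1) = 6, so y₁ = (−1) − 1/6 = −7/6.

−7/6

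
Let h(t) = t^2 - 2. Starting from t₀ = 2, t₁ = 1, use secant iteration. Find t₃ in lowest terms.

h(2) = 2, h(1) = -1. t₂ = 1 - (-1)·(1 - 2)/((-1) - 2) = 4/3.
h(1) = -1, h(4/3) = -2/9. t₃ = (4/3) - (-2/9)·((4/3) - 1)/((-2/9) - (-1)) = 10/7.

10/7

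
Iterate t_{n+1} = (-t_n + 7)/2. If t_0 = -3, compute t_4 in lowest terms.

t_1 = (-(-3) + 7)/2 = 5.
t_2 = (-5 + 7)/2 = 1.
t_3 = (-1 + 7)/2 = 3.
t_4 = (-3 + 7)/2 = 2.

2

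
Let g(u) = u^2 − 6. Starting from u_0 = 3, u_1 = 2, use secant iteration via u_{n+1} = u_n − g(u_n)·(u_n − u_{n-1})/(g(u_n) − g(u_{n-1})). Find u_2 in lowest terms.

12/5

g(3) = 3, g(2) = −2. u_2 = 2 − (−2)·(2 − 3)/((−2) − 3) = 12/5.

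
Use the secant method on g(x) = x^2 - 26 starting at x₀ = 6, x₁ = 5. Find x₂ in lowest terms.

56/11

g(6) = 10, g(5) = -1. x₂ = 5 - (-1)·(5 - 6)/((-1) - 10) = 56/11.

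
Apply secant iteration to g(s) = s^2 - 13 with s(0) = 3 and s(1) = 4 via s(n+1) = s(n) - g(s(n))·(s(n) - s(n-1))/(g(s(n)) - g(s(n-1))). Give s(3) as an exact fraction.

g(3) = -4, g(4) = 3. s(2) = 4 - 3·(4 - 3)/(3 - (-4)) = 25/7.
g(4) = 3, g(25/7) = -12/49. s(3) = (25/7) - (-12/49)·((25/7) - 4)/((-12/49) - 3) = 191/53.

191/53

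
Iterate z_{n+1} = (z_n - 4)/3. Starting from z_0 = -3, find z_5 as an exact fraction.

z_1 = ((-3) - 4)/3 = -7/3.
z_2 = ((-7/3) - 4)/3 = -19/9.
z_3 = ((-19/9) - 4)/3 = -55/27.
z_4 = ((-55/27) - 4)/3 = -163/81.
z_5 = ((-163/81) - 4)/3 = -487/243.

-487/243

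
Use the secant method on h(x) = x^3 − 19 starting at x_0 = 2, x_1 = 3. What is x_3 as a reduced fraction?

22441/8443

h(2) = −11, h(3) = 8. x_2 = 3 − 8·(3 − 2)/(8 − (−11)) = 49/19.
h(3) = 8, h(49/19) = −12672/6859. x_3 = (49/19) − (−12672/6859)·((49/19) − 3)/((−12672/6859) − 8) = 22441/8443.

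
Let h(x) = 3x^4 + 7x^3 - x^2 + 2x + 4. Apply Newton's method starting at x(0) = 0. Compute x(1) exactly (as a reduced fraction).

h'(x) = 12x^3 + 21x^2 - 2x + 2.
h(0) = 4, h'(0) = 2, so x(1) = 0 - 4/2 = -2.

-2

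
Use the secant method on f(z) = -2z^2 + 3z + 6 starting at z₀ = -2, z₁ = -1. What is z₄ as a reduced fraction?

f(-2) = -8, f(-1) = 1. z₂ = (-1) - 1·((-1) - (-2))/(1 - (-8)) = -10/9.
f(-1) = 1, f(-10/9) = 16/81. z₃ = (-10/9) - (16/81)·((-10/9) - (-1))/((16/81) - 1) = -74/65.
f(-10/9) = 16/81, f(-74/65) = -32/4225. z₄ = (-74/65) - (-32/4225)·((-74/65) - (-10/9))/((-32/4225) - (16/81)) = -4990/4387.

-4990/4387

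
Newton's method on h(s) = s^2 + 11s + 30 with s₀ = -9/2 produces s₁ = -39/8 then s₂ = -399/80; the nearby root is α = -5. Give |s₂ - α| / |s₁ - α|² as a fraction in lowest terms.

4/5

s₁ - α = -39/8 - (-5) = -39/8 + 5 = 1/8, so |s₁ - α| = 1/8.
s₂ - α = -399/80 - (-5) = -399/80 + 5 = 1/80, so |s₂ - α| = 1/80.
|s₁ - α|² = 1/64.
Ratio = (1/80) / (1/64) = 4/5.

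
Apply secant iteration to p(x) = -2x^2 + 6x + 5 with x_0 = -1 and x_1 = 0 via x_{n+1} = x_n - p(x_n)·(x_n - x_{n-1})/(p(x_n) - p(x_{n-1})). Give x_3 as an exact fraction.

-20/29

p(-1) = -3, p(0) = 5. x_2 = 0 - 5·(0 - (-1))/(5 - (-3)) = -5/8.
p(0) = 5, p(-5/8) = 15/32. x_3 = (-5/8) - (15/32)·((-5/8) - 0)/((15/32) - 5) = -20/29.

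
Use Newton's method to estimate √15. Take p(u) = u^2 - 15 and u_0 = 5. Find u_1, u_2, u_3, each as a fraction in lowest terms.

u_1 = 4, u_2 = 31/8, u_3 = 1921/496

p'(u) = 2u.
p(5) = 10, p'(5) = 10, so u_1 = 5 - 10/10 = 4.
p(4) = 1, p'(4) = 8, so u_2 = 4 - 1/8 = 31/8.
p(31/8) = 1/64, p'(31/8) = 31/4, so u_3 = (31/8) - (1/64)/(31/4) = 1921/496.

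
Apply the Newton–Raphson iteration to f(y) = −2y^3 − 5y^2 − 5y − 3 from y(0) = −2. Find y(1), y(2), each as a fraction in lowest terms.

y(1) = −5/3, y(2) = −206/135

f'(y) = −6y^2 − 10y − 5.
f(−2) = 3, f'(−2) = −9, so y(1) = (−2) − 3/(−9) = −5/3.
f(−5/3) = 19/27, f'(−5/3) = −5, so y(2) = (−5/3) − (19/27)/(−5) = −206/135.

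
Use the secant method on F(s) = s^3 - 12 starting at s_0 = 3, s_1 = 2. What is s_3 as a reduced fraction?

2763/1201

F(3) = 15, F(2) = -4. s_2 = 2 - (-4)·(2 - 3)/((-4) - 15) = 42/19.
F(2) = -4, F(42/19) = -8220/6859. s_3 = (42/19) - (-8220/6859)·((42/19) - 2)/((-8220/6859) - (-4)) = 2763/1201.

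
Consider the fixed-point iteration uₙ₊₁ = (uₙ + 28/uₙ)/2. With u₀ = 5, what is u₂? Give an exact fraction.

u₁ = (5 + 28/5)/2 = 53/10.
u₂ = (53/10 + 28/(53/10))/2 = 5609/1060.

5609/1060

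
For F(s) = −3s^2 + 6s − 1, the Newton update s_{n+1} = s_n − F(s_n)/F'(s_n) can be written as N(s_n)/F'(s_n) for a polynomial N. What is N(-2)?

F'(s) = −6s + 6.
N(s) = s·F'(s) − F(s) = s·(−6s + 6) − (−3s^2 + 6s − 1) = −3s^2 + 1.
N(-2) = −11.

−11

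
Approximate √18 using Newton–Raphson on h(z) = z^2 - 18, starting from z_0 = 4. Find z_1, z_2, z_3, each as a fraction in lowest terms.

z_1 = 17/4, z_2 = 577/136, z_3 = 665857/156944

h'(z) = 2z.
h(4) = -2, h'(4) = 8, so z_1 = 4 - (-2)/8 = 17/4.
h(17/4) = 1/16, h'(17/4) = 17/2, so z_2 = (17/4) - (1/16)/(17/2) = 577/136.
h(577/136) = 1/18496, h'(577/136) = 577/68, so z_3 = (577/136) - (1/18496)/(577/68) = 665857/156944.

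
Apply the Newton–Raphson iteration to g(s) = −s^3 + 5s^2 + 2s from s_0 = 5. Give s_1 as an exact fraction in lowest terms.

125/23

g'(s) = −3s^2 + 10s + 2.
g(5) = 10, g'(5) = −23, so s_1 = 5 − 10/(−23) = 125/23.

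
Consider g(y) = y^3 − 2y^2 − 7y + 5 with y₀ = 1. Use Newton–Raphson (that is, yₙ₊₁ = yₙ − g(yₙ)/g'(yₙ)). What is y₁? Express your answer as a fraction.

5/8

g'(y) = 3y^2 − 4y − 7.
g(1) = −3, g'(1) = −8, so y₁ = 1 − (−3)/(−8) = 5/8.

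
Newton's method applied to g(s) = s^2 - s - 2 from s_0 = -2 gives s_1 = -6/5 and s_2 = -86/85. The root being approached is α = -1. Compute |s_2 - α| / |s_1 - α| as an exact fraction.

1/17

s_1 - α = -6/5 - (-1) = -6/5 + 1 = -1/5, so |s_1 - α| = 1/5.
s_2 - α = -86/85 - (-1) = -86/85 + 1 = -1/85, so |s_2 - α| = 1/85.
Ratio = (1/85) / (1/5) = 1/17.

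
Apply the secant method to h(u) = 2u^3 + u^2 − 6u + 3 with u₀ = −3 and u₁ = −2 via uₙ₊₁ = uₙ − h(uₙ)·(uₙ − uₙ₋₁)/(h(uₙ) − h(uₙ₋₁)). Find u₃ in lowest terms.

−2713/1235

h(−3) = −24, h(−2) = 3. u₂ = (−2) − 3·((−2) − (−3))/(3 − (−24)) = −19/9.
h(−2) = 3, h(−19/9) = 952/729. u₃ = (−19/9) − (952/729)·((−19/9) − (−2))/((952/729) − 3) = −2713/1235.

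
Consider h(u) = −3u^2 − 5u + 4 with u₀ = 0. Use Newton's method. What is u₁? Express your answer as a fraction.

h'(u) = −6u − 5.
h(0) = 4, h'(0) = −5, so u₁ = 0 − 4/(−5) = 4/5.

4/5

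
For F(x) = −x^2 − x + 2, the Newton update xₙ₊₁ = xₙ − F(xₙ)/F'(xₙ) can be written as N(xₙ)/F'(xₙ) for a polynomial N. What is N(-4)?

F'(x) = −2x − 1.
N(x) = x·F'(x) − F(x) = x·(−2x − 1) − (−x^2 − x + 2) = −x^2 − 2.
N(-4) = −18.

−18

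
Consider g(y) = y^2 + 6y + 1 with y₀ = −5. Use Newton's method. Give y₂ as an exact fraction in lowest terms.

−35/6

g'(y) = 2y + 6.
g(−5) = −4, g'(−5) = −4, so y₁ = (−5) − (−4)/(−4) = −6.
g(−6) = 1, g'(−6) = −6, so y₂ = (−6) − 1/(−6) = −35/6.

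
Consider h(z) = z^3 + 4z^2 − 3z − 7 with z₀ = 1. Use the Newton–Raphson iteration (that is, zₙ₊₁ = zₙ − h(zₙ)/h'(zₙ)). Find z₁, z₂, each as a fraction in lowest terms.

z₁ = 13/8, z₂ = 6693/4588

h'(z) = 3z^2 + 8z − 3.
h(1) = −5, h'(1) = 8, so z₁ = 1 − (−5)/8 = 13/8.
h(13/8) = 1525/512, h'(13/8) = 1147/64, so z₂ = (13/8) − (1525/512)/(1147/64) = 6693/4588.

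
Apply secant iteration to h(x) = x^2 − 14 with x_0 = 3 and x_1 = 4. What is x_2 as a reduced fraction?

26/7

h(3) = −5, h(4) = 2. x_2 = 4 − 2·(4 − 3)/(2 − (−5)) = 26/7.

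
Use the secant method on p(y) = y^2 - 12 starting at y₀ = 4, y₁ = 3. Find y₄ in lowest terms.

627/181

p(4) = 4, p(3) = -3. y₂ = 3 - (-3)·(3 - 4)/((-3) - 4) = 24/7.
p(3) = -3, p(24/7) = -12/49. y₃ = (24/7) - (-12/49)·((24/7) - 3)/((-12/49) - (-3)) = 52/15.
p(24/7) = -12/49, p(52/15) = 4/225. y₄ = (52/15) - (4/225)·((52/15) - (24/7))/((4/225) - (-12/49)) = 627/181.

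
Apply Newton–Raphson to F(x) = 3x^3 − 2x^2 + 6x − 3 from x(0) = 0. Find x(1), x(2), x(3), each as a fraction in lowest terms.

F'(x) = 9x^2 − 4x + 6.
F(0) = −3, F'(0) = 6, so x(1) = 0 − (−3)/6 = 1/2.
F(1/2) = −1/8, F'(1/2) = 25/4, so x(2) = (1/2) − (−1/8)/(25/4) = 13/25.
F(13/25) = 16/15625, F'(13/25) = 3971/625, so x(3) = (13/25) − (16/15625)/(3971/625) = 51607/99275.

x(1) = 1/2, x(2) = 13/25, x(3) = 51607/99275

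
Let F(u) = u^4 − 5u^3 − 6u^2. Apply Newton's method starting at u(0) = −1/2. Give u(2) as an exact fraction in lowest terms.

−4421/251552

F'(u) = 4u^3 − 15u^2 − 12u.
F(−1/2) = −13/16, F'(−1/2) = 7/4, so u(1) = (−1/2) − (−13/16)/(7/4) = −1/28.
F(−1/28) = −4563/614656, F'(−1/28) = 1123/2744, so u(2) = (−1/28) − (−4563/614656)/(1123/2744) = −4421/251552.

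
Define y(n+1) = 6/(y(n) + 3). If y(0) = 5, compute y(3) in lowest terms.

30/23

y(1) = 6/(5 + 3) = 3/4.
y(2) = 6/(3/4 + 3) = 8/5.
y(3) = 6/(8/5 + 3) = 30/23.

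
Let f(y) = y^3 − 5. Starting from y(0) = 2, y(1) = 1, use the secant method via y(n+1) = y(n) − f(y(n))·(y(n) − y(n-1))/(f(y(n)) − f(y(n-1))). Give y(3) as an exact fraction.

443/247

f(2) = 3, f(1) = −4. y(2) = 1 − (−4)·(1 − 2)/((−4) − 3) = 11/7.
f(1) = −4, f(11/7) = −384/343. y(3) = (11/7) − (−384/343)·((11/7) − 1)/((−384/343) − (−4)) = 443/247.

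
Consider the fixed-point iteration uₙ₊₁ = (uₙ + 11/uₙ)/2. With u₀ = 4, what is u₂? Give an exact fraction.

u₁ = (4 + 11/4)/2 = 27/8.
u₂ = (27/8 + 11/(27/8))/2 = 1433/432.

1433/432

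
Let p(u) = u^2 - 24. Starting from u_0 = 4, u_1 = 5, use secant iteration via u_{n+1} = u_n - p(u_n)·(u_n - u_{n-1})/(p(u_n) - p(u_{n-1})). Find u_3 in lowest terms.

p(4) = -8, p(5) = 1. u_2 = 5 - 1·(5 - 4)/(1 - (-8)) = 44/9.
p(5) = 1, p(44/9) = -8/81. u_3 = (44/9) - (-8/81)·((44/9) - 5)/((-8/81) - 1) = 436/89.

436/89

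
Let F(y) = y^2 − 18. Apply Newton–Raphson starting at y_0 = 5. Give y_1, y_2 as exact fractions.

y_1 = 43/10, y_2 = 3649/860

F'(y) = 2y.
F(5) = 7, F'(5) = 10, so y_1 = 5 − 7/10 = 43/10.
F(43/10) = 49/100, F'(43/10) = 43/5, so y_2 = (43/10) − (49/100)/(43/5) = 3649/860.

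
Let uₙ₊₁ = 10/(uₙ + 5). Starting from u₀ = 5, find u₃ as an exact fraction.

3/2

u₁ = 10/(5 + 5) = 1.
u₂ = 10/(1 + 5) = 5/3.
u₃ = 10/(5/3 + 5) = 3/2.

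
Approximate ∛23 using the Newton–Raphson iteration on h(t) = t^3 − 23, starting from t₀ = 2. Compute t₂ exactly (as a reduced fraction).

h'(t) = 3t^2.
h(2) = −15, h'(2) = 12, so t₁ = 2 − (−15)/12 = 13/4.
h(13/4) = 725/64, h'(13/4) = 507/16, so t₂ = (13/4) − (725/64)/(507/16) = 2933/1014.

2933/1014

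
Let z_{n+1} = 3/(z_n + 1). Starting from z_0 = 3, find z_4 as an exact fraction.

57/40

z_1 = 3/(3 + 1) = 3/4.
z_2 = 3/(3/4 + 1) = 12/7.
z_3 = 3/(12/7 + 1) = 21/19.
z_4 = 3/(21/19 + 1) = 57/40.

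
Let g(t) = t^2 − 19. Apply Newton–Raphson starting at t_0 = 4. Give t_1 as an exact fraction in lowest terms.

35/8

g'(t) = 2t.
g(4) = −3, g'(4) = 8, so t_1 = 4 − (−3)/8 = 35/8.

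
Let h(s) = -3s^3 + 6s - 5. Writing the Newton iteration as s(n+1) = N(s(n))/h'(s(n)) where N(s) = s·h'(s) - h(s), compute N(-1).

h'(s) = -9s^2 + 6.
N(s) = s·h'(s) - h(s) = s·(-9s^2 + 6) - (-3s^3 + 6s - 5) = -6s^3 + 5.
N(-1) = 11.

11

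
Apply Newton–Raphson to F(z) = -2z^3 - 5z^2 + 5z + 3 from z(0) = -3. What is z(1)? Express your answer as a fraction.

-60/19

F'(z) = -6z^2 - 10z + 5.
F(-3) = -3, F'(-3) = -19, so z(1) = (-3) - (-3)/(-19) = -60/19.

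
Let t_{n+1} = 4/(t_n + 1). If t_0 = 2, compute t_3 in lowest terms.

28/19

t_1 = 4/(2 + 1) = 4/3.
t_2 = 4/(4/3 + 1) = 12/7.
t_3 = 4/(12/7 + 1) = 28/19.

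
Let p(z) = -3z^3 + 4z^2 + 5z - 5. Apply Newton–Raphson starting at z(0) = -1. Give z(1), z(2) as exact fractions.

z(1) = -5/4, z(2) = -147/122

p'(z) = -9z^2 + 8z + 5.
p(-1) = -3, p'(-1) = -12, so z(1) = (-1) - (-3)/(-12) = -5/4.
p(-5/4) = 55/64, p'(-5/4) = -305/16, so z(2) = (-5/4) - (55/64)/(-305/16) = -147/122.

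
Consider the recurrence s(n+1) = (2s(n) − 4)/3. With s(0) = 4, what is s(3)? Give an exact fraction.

s(1) = (2·4 − 4)/3 = 4/3.
s(2) = (2·(4/3) − 4)/3 = −4/9.
s(3) = (2·(−4/9) − 4)/3 = −44/27.

−44/27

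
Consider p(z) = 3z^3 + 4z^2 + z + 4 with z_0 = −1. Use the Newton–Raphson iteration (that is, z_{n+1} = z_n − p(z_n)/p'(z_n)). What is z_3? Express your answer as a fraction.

−627603/344897

p'(z) = 9z^2 + 8z + 1.
p(−1) = 4, p'(−1) = 2, so z_1 = (−1) − 4/2 = −3.
p(−3) = −44, p'(−3) = 58, so z_2 = (−3) − (−44)/58 = −65/29.
p(−65/29) = −290884/24389, p'(−65/29) = 23786/841, so z_3 = (−65/29) − (−290884/24389)/(23786/841) = −627603/344897.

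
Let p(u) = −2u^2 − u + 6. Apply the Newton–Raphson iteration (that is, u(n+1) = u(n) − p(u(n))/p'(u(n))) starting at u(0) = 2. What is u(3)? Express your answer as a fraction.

3595118/2396745

p'(u) = −4u − 1.
p(2) = −4, p'(2) = −9, so u(1) = 2 − (−4)/(−9) = 14/9.
p(14/9) = −32/81, p'(14/9) = −65/9, so u(2) = (14/9) − (−32/81)/(−65/9) = 878/585.
p(878/585) = −2048/342225, p'(878/585) = −4097/585, so u(3) = (878/585) − (−2048/342225)/(−4097/585) = 3595118/2396745.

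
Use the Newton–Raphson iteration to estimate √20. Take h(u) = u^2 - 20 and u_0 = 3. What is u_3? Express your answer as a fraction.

h'(u) = 2u.
h(3) = -11, h'(3) = 6, so u_1 = 3 - (-11)/6 = 29/6.
h(29/6) = 121/36, h'(29/6) = 29/3, so u_2 = (29/6) - (121/36)/(29/3) = 1561/348.
h(1561/348) = 14641/121104, h'(1561/348) = 1561/174, so u_3 = (1561/348) - (14641/121104)/(1561/174) = 4858801/1086456.

4858801/1086456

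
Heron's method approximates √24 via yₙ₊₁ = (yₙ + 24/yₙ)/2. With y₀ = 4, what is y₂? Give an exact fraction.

y₁ = (4 + 24/4)/2 = 5.
y₂ = (5 + 24/5)/2 = 49/10.

49/10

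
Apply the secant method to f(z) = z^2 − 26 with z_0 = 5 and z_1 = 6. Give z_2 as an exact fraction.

f(5) = −1, f(6) = 10. z_2 = 6 − 10·(6 − 5)/(10 − (−1)) = 56/11.

56/11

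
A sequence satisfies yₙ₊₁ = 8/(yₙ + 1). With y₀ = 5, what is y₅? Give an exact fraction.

696/335

y₁ = 8/(5 + 1) = 4/3.
y₂ = 8/(4/3 + 1) = 24/7.
y₃ = 8/(24/7 + 1) = 56/31.
y₄ = 8/(56/31 + 1) = 248/87.
y₅ = 8/(248/87 + 1) = 696/335.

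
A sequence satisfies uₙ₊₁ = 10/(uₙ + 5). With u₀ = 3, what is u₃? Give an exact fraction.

u₁ = 10/(3 + 5) = 5/4.
u₂ = 10/(5/4 + 5) = 8/5.
u₃ = 10/(8/5 + 5) = 50/33.

50/33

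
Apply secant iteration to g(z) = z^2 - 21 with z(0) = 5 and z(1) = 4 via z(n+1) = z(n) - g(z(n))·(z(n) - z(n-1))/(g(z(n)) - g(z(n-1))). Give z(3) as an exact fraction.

g(5) = 4, g(4) = -5. z(2) = 4 - (-5)·(4 - 5)/((-5) - 4) = 41/9.
g(4) = -5, g(41/9) = -20/81. z(3) = (41/9) - (-20/81)·((41/9) - 4)/((-20/81) - (-5)) = 353/77.

353/77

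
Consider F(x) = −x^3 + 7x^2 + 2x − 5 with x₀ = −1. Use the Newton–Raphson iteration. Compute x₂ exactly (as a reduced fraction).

−42943/46170

F'(x) = −3x^2 + 14x + 2.
F(−1) = 1, F'(−1) = −15, so x₁ = (−1) − 1/(−15) = −14/15.
F(−14/15) = 149/3375, F'(−14/15) = −342/25, so x₂ = (−14/15) − (149/3375)/(−342/25) = −42943/46170.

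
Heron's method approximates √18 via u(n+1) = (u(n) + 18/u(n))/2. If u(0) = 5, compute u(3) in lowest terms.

26628001/6276280

u(1) = (5 + 18/5)/2 = 43/10.
u(2) = (43/10 + 18/(43/10))/2 = 3649/860.
u(3) = (3649/860 + 18/(3649/860))/2 = 26628001/6276280.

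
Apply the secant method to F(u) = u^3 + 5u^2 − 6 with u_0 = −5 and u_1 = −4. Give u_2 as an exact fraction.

F(−5) = −6, F(−4) = 10. u_2 = (−4) − 10·((−4) − (−5))/(10 − (−6)) = −37/8.

−37/8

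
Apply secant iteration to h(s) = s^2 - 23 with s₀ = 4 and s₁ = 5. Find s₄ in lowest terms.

18181/3791

h(4) = -7, h(5) = 2. s₂ = 5 - 2·(5 - 4)/(2 - (-7)) = 43/9.
h(5) = 2, h(43/9) = -14/81. s₃ = (43/9) - (-14/81)·((43/9) - 5)/((-14/81) - 2) = 211/44.
h(43/9) = -14/81, h(211/44) = -7/1936. s₄ = (211/44) - (-7/1936)·((211/44) - (43/9))/((-7/1936) - (-14/81)) = 18181/3791.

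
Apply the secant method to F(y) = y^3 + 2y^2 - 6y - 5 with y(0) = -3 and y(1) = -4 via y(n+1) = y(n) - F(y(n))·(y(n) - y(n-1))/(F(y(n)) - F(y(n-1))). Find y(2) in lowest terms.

F(-3) = 4, F(-4) = -13. y(2) = (-4) - (-13)·((-4) - (-3))/((-13) - 4) = -55/17.

-55/17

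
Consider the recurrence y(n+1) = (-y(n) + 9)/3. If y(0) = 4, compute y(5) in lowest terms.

545/243

y(1) = (-4 + 9)/3 = 5/3.
y(2) = (-(5/3) + 9)/3 = 22/9.
y(3) = (-(22/9) + 9)/3 = 59/27.
y(4) = (-(59/27) + 9)/3 = 184/81.
y(5) = (-(184/81) + 9)/3 = 545/243.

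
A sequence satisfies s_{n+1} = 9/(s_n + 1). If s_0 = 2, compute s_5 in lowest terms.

441/166

s_1 = 9/(2 + 1) = 3.
s_2 = 9/(3 + 1) = 9/4.
s_3 = 9/(9/4 + 1) = 36/13.
s_4 = 9/(36/13 + 1) = 117/49.
s_5 = 9/(117/49 + 1) = 441/166.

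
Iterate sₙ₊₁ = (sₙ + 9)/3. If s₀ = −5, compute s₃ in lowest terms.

112/27

s₁ = ((−5) + 9)/3 = 4/3.
s₂ = ((4/3) + 9)/3 = 31/9.
s₃ = ((31/9) + 9)/3 = 112/27.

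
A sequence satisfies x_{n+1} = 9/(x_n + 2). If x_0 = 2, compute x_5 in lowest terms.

x_1 = 9/(2 + 2) = 9/4.
x_2 = 9/(9/4 + 2) = 36/17.
x_3 = 9/(36/17 + 2) = 153/70.
x_4 = 9/(153/70 + 2) = 630/293.
x_5 = 9/(630/293 + 2) = 2637/1216.

2637/1216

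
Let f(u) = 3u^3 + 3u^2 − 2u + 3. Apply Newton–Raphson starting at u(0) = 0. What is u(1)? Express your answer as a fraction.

f'(u) = 9u^2 + 6u − 2.
f(0) = 3, f'(0) = −2, so u(1) = 0 − 3/(−2) = 3/2.

3/2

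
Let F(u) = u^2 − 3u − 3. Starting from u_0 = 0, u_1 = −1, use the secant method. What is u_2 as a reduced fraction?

−3/4

F(0) = −3, F(−1) = 1. u_2 = (−1) − 1·((−1) − 0)/(1 − (−3)) = −3/4.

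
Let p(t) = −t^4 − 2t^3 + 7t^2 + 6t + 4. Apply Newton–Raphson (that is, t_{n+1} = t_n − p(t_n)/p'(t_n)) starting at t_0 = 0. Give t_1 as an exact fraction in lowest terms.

−2/3

p'(t) = −4t^3 − 6t^2 + 14t + 6.
p(0) = 4, p'(0) = 6, so t_1 = 0 − 4/6 = −2/3.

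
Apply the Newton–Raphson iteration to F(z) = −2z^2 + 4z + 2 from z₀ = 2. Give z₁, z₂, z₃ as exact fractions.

F'(z) = −4z + 4.
F(2) = 2, F'(2) = −4, so z₁ = 2 − 2/(−4) = 5/2.
F(5/2) = −1/2, F'(5/2) = −6, so z₂ = (5/2) − (−1/2)/(−6) = 29/12.
F(29/12) = −1/72, F'(29/12) = −17/3, so z₃ = (29/12) − (−1/72)/(−17/3) = 985/408.

z₁ = 5/2, z₂ = 29/12, z₃ = 985/408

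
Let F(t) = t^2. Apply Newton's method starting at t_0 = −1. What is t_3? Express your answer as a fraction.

F'(t) = 2t.
F(−1) = 1, F'(−1) = −2, so t_1 = (−1) − 1/(−2) = −1/2.
F(−1/2) = 1/4, F'(−1/2) = −1, so t_2 = (−1/2) − (1/4)/(−1) = −1/4.
F(−1/4) = 1/16, F'(−1/4) = −1/2, so t_3 = (−1/4) − (1/16)/(−1/2) = −1/8.

−1/8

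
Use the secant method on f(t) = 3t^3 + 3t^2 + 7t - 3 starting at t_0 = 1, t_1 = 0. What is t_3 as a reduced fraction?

f(1) = 10, f(0) = -3. t_2 = 0 - (-3)·(0 - 1)/((-3) - 10) = 3/13.
f(0) = -3, f(3/13) = -2610/2197. t_3 = (3/13) - (-2610/2197)·((3/13) - 0)/((-2610/2197) - (-3)) = 507/1327.

507/1327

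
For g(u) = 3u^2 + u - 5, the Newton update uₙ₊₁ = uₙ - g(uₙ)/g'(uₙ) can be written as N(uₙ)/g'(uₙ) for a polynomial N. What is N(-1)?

g'(u) = 6u + 1.
N(u) = u·g'(u) - g(u) = u·(6u + 1) - (3u^2 + u - 5) = 3u^2 + 5.
N(-1) = 8.

8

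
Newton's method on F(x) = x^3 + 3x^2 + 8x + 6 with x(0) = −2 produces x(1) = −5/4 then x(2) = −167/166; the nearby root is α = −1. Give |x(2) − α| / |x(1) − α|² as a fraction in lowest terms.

x(1) − α = −5/4 − (−1) = −5/4 + 1 = −1/4, so |x(1) − α| = 1/4.
x(2) − α = −167/166 − (−1) = −167/166 + 1 = −1/166, so |x(2) − α| = 1/166.
|x(1) − α|² = 1/16.
Ratio = (1/166) / (1/16) = 8/83.

8/83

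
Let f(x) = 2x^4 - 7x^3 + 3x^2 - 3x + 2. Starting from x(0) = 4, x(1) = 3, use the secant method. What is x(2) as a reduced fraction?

f(4) = 102, f(3) = -7. x(2) = 3 - (-7)·(3 - 4)/((-7) - 102) = 334/109.

334/109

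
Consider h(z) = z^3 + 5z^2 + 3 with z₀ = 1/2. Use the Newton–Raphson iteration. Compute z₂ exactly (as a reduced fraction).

h'(z) = 3z^2 + 10z.
h(1/2) = 35/8, h'(1/2) = 23/4, so z₁ = (1/2) − (35/8)/(23/4) = −6/23.
h(−6/23) = 40425/12167, h'(−6/23) = −1272/529, so z₂ = (−6/23) − (40425/12167)/(−1272/529) = 10931/9752.

10931/9752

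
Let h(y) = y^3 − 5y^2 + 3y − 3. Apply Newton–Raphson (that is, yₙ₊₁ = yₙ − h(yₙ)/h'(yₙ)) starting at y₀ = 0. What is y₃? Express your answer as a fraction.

1

h'(y) = 3y^2 − 10y + 3.
h(0) = −3, h'(0) = 3, so y₁ = 0 − (−3)/3 = 1.
h(1) = −4, h'(1) = −4, so y₂ = 1 − (−4)/(−4) = 0.
h(0) = −3, h'(0) = 3, so y₃ = 0 − (−3)/3 = 1.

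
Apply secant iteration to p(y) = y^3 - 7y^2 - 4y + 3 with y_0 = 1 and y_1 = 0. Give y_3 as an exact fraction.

300/601

p(1) = -7, p(0) = 3. y_2 = 0 - 3·(0 - 1)/(3 - (-7)) = 3/10.
p(0) = 3, p(3/10) = 1197/1000. y_3 = (3/10) - (1197/1000)·((3/10) - 0)/((1197/1000) - 3) = 300/601.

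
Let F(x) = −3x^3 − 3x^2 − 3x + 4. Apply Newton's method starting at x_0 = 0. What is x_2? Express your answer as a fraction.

F'(x) = −9x^2 − 6x − 3.
F(0) = 4, F'(0) = −3, so x_1 = 0 − 4/(−3) = 4/3.
F(4/3) = −112/9, F'(4/3) = −27, so x_2 = (4/3) − (−112/9)/(−27) = 212/243.

212/243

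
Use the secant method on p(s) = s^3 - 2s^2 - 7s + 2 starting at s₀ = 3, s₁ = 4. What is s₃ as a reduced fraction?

p(3) = -10, p(4) = 6. s₂ = 4 - 6·(4 - 3)/(6 - (-10)) = 29/8.
p(4) = 6, p(29/8) = -1035/512. s₃ = (29/8) - (-1035/512)·((29/8) - 4)/((-1035/512) - 6) = 5092/1369.

5092/1369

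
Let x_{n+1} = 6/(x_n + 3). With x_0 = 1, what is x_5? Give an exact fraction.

114/83

x_1 = 6/(1 + 3) = 3/2.
x_2 = 6/(3/2 + 3) = 4/3.
x_3 = 6/(4/3 + 3) = 18/13.
x_4 = 6/(18/13 + 3) = 26/19.
x_5 = 6/(26/19 + 3) = 114/83.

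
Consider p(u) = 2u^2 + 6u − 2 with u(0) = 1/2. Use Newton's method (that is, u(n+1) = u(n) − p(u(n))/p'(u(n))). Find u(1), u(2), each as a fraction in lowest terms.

p'(u) = 4u + 6.
p(1/2) = 3/2, p'(1/2) = 8, so u(1) = (1/2) − (3/2)/8 = 5/16.
p(5/16) = 9/128, p'(5/16) = 29/4, so u(2) = (5/16) − (9/128)/(29/4) = 281/928.

u(1) = 5/16, u(2) = 281/928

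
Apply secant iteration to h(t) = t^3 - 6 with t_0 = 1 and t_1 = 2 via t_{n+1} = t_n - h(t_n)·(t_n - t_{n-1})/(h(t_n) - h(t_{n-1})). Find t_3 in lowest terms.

h(1) = -5, h(2) = 2. t_2 = 2 - 2·(2 - 1)/(2 - (-5)) = 12/7.
h(2) = 2, h(12/7) = -330/343. t_3 = (12/7) - (-330/343)·((12/7) - 2)/((-330/343) - 2) = 459/254.

459/254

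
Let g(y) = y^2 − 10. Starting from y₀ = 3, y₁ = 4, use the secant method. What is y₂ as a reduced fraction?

g(3) = −1, g(4) = 6. y₂ = 4 − 6·(4 − 3)/(6 − (−1)) = 22/7.

22/7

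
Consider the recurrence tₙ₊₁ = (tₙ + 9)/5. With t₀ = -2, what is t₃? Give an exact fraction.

277/125

t₁ = ((-2) + 9)/5 = 7/5.
t₂ = ((7/5) + 9)/5 = 52/25.
t₃ = ((52/25) + 9)/5 = 277/125.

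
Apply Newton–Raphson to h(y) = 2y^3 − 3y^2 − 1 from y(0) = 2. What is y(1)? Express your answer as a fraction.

7/4

h'(y) = 6y^2 − 6y.
h(2) = 3, h'(2) = 12, so y(1) = 2 − 3/12 = 7/4.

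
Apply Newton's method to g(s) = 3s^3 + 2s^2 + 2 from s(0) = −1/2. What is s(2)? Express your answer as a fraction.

−602/99

g'(s) = 9s^2 + 4s.
g(−1/2) = 17/8, g'(−1/2) = 1/4, so s(1) = (−1/2) − (17/8)/(1/4) = −9.
g(−9) = −2023, g'(−9) = 693, so s(2) = (−9) − (−2023)/693 = −602/99.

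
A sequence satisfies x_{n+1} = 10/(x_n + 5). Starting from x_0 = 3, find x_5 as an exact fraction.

x_1 = 10/(3 + 5) = 5/4.
x_2 = 10/(5/4 + 5) = 8/5.
x_3 = 10/(8/5 + 5) = 50/33.
x_4 = 10/(50/33 + 5) = 66/43.
x_5 = 10/(66/43 + 5) = 430/281.

430/281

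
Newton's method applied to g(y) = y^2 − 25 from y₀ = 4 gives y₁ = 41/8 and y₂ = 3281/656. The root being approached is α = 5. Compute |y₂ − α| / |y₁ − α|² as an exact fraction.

y₁ − α = 41/8 − 5 = 1/8, so |y₁ − α| = 1/8.
y₂ − α = 3281/656 − 5 = 1/656, so |y₂ − α| = 1/656.
|y₁ − α|² = 1/64.
Ratio = (1/656) / (1/64) = 4/41.

4/41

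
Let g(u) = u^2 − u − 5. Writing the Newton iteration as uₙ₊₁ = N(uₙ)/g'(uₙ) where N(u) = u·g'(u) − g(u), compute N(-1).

g'(u) = 2u − 1.
N(u) = u·g'(u) − g(u) = u·(2u − 1) − (u^2 − u − 5) = u^2 + 5.
N(-1) = 6.

6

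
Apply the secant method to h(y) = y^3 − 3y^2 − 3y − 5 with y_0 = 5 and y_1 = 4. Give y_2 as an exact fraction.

125/31

h(5) = 30, h(4) = −1. y_2 = 4 − (−1)·(4 − 5)/((−1) − 30) = 125/31.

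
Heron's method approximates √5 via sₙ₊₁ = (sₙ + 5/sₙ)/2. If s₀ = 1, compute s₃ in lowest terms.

47/21

s₁ = (1 + 5/1)/2 = 3.
s₂ = (3 + 5/3)/2 = 7/3.
s₃ = (7/3 + 5/(7/3))/2 = 47/21.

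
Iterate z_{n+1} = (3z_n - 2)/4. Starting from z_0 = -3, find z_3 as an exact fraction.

-155/64

z_1 = (3·(-3) - 2)/4 = -11/4.
z_2 = (3·(-11/4) - 2)/4 = -41/16.
z_3 = (3·(-41/16) - 2)/4 = -155/64.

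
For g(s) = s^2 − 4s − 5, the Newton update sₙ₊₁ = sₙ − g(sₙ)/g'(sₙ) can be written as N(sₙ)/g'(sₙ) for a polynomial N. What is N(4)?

21

g'(s) = 2s − 4.
N(s) = s·g'(s) − g(s) = s·(2s − 4) − (s^2 − 4s − 5) = s^2 + 5.
N(4) = 21.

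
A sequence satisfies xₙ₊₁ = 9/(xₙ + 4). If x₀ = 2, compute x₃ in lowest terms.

99/62

x₁ = 9/(2 + 4) = 3/2.
x₂ = 9/(3/2 + 4) = 18/11.
x₃ = 9/(18/11 + 4) = 99/62.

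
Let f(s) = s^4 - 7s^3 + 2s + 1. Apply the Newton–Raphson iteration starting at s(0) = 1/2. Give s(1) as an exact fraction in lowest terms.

41/44

f'(s) = 4s^3 - 21s^2 + 2.
f(1/2) = 19/16, f'(1/2) = -11/4, so s(1) = (1/2) - (19/16)/(-11/4) = 41/44.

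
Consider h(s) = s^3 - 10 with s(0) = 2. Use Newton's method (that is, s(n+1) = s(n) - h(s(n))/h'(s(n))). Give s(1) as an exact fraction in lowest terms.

13/6

h'(s) = 3s^2.
h(2) = -2, h'(2) = 12, so s(1) = 2 - (-2)/12 = 13/6.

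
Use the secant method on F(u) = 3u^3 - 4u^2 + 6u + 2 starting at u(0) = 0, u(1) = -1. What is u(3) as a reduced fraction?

-532/2391

F(0) = 2, F(-1) = -11. u(2) = (-1) - (-11)·((-1) - 0)/((-11) - 2) = -2/13.
F(-1) = -11, F(-2/13) = 2134/2197. u(3) = (-2/13) - (2134/2197)·((-2/13) - (-1))/((2134/2197) - (-11)) = -532/2391.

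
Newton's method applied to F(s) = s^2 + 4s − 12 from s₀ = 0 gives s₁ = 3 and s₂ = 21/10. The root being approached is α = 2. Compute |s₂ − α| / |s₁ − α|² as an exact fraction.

s₁ − α = 3 − 2 = 1, so |s₁ − α| = 1.
s₂ − α = 21/10 − 2 = 1/10, so |s₂ − α| = 1/10.
|s₁ − α|² = 1.
Ratio = (1/10) / 1 = 1/10.

1/10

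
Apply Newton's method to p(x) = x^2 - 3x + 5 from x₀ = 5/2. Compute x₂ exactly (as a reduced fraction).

p'(x) = 2x - 3.
p(5/2) = 15/4, p'(5/2) = 2, so x₁ = (5/2) - (15/4)/2 = 5/8.
p(5/8) = 225/64, p'(5/8) = -7/4, so x₂ = (5/8) - (225/64)/(-7/4) = 295/112.

295/112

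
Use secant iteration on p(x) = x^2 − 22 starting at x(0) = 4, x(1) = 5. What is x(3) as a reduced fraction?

136/29

p(4) = −6, p(5) = 3. x(2) = 5 − 3·(5 − 4)/(3 − (−6)) = 14/3.
p(5) = 3, p(14/3) = −2/9. x(3) = (14/3) − (−2/9)·((14/3) − 5)/((−2/9) − 3) = 136/29.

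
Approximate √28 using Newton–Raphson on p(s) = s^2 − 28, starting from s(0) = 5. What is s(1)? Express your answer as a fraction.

p'(s) = 2s.
p(5) = −3, p'(5) = 10, so s(1) = 5 − (−3)/10 = 53/10.

53/10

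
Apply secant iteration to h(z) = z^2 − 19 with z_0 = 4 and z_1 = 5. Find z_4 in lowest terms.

h(4) = −3, h(5) = 6. z_2 = 5 − 6·(5 − 4)/(6 − (−3)) = 13/3.
h(5) = 6, h(13/3) = −2/9. z_3 = (13/3) − (−2/9)·((13/3) − 5)/((−2/9) − 6) = 61/14.
h(13/3) = −2/9, h(61/14) = −3/196. z_4 = (61/14) − (−3/196)·((61/14) − (13/3))/((−3/196) − (−2/9)) = 1591/365.

1591/365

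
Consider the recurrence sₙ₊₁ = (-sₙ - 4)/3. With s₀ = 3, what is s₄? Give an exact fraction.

s₁ = (-3 - 4)/3 = -7/3.
s₂ = (-(-7/3) - 4)/3 = -5/9.
s₃ = (-(-5/9) - 4)/3 = -31/27.
s₄ = (-(-31/27) - 4)/3 = -77/81.

-77/81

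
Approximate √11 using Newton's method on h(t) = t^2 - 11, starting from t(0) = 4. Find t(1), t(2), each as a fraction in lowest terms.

h'(t) = 2t.
h(4) = 5, h'(4) = 8, so t(1) = 4 - 5/8 = 27/8.
h(27/8) = 25/64, h'(27/8) = 27/4, so t(2) = (27/8) - (25/64)/(27/4) = 1433/432.

t(1) = 27/8, t(2) = 1433/432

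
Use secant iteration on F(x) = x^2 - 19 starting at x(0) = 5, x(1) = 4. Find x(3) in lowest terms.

F(5) = 6, F(4) = -3. x(2) = 4 - (-3)·(4 - 5)/((-3) - 6) = 13/3.
F(4) = -3, F(13/3) = -2/9. x(3) = (13/3) - (-2/9)·((13/3) - 4)/((-2/9) - (-3)) = 109/25.

109/25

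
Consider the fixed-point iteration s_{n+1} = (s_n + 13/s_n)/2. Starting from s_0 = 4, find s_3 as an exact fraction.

5597777/1552544

s_1 = (4 + 13/4)/2 = 29/8.
s_2 = (29/8 + 13/(29/8))/2 = 1673/464.
s_3 = (1673/464 + 13/(1673/464))/2 = 5597777/1552544.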